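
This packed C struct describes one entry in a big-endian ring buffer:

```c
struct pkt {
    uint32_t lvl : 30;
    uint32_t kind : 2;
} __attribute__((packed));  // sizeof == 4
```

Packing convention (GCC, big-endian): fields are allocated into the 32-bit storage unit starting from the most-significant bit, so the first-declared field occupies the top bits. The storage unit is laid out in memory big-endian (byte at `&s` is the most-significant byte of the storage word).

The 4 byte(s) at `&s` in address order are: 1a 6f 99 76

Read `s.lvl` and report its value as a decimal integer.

[0]=0x1a [1]=0x6f [2]=0x99 [3]=0x76 (big-endian) → word 0x1a6f9976
lvl:30 @ bit 2 → (0x1a6f9976>>2)&0x3fffffff = 0x69be65d  ←
kind:2 @ bit 0 → (0x1a6f9976>>0)&0x3 = 0x2

110880349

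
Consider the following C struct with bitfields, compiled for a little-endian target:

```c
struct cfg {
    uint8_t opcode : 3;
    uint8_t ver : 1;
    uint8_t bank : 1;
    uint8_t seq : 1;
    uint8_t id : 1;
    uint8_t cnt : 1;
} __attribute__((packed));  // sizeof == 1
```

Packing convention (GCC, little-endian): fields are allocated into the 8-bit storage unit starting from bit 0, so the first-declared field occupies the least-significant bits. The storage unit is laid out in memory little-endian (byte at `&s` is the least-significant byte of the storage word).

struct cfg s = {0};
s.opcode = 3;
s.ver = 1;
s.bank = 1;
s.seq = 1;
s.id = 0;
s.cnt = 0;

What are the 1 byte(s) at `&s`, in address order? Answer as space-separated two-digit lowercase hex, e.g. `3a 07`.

opcode:3 = 3 → 0x3 << 0 → word 0x03
ver:1 = 1 → 0x1 << 3 → word 0x0b
bank:1 = 1 → 0x1 << 4 → word 0x1b
seq:1 = 1 → 0x1 << 5 → word 0x3b
id:1 = 0 → 0x0 << 6 → word 0x3b
cnt:1 = 0 → 0x0 << 7 → word 0x3b
word = 0x3b → little-endian bytes:
  [0]=0x3b

3b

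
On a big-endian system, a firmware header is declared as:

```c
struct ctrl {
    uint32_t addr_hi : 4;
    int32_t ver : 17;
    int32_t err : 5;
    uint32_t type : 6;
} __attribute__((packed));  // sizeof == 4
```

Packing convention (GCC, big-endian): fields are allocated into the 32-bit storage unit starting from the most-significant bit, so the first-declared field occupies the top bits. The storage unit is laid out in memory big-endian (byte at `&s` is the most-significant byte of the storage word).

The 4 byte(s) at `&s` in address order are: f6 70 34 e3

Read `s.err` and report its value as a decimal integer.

[0]=0xf6 [1]=0x70 [2]=0x34 [3]=0xe3 (big-endian) → word 0xf67034e3
addr_hi [28+:4] = (word>>28) & 0xf = 15
ver [11+:17] = (word>>11) & 0x1ffff = 52742
err [6+:5] = (word>>6) & 0x1f = 19  ←
type [0+:6] = (word>>0) & 0x3f = 35
err signed 5b, MSB=1: 19 - 32 = -13

-13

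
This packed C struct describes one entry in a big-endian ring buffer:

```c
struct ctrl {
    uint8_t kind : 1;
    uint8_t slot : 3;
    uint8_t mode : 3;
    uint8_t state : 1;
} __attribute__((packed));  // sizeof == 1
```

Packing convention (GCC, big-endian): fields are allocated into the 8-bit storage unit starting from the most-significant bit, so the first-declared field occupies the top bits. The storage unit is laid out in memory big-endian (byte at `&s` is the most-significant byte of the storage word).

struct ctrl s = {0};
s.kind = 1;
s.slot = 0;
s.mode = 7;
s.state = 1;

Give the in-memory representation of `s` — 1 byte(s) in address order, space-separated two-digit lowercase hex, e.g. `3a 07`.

8f

[7+:1] kind=1 & 0x1 = 0x1; word=0x80
[4+:3] slot=0 & 0x7 = 0x0; word=0x80
[1+:3] mode=7 & 0x7 = 0x7; word=0x8e
[0+:1] state=1 & 0x1 = 0x1; word=0x8f
word = 0x8f → big-endian bytes:
  [0]=0x8f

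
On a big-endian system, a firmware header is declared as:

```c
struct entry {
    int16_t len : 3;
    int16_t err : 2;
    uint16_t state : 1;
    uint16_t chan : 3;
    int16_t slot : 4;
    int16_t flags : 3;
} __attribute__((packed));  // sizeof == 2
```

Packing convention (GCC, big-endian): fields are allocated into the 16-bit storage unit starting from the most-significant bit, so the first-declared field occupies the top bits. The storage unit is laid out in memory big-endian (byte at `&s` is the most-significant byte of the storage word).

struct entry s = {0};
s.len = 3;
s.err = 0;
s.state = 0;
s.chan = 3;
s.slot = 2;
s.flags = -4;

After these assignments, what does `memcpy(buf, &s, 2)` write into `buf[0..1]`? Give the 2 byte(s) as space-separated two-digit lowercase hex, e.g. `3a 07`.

[13+:3] len=3 & 0x7 = 0x3; word=0x6000
[11+:2] err=0 & 0x3 = 0x0; word=0x6000
[10+:1] state=0 & 0x1 = 0x0; word=0x6000
[7+:3] chan=3 & 0x7 = 0x3; word=0x6180
[3+:4] slot=2 & 0xf = 0x2; word=0x6190
[0+:3] flags=-4 & 0x7 = 0x4; word=0x6194
word = 0x6194 → big-endian bytes:
  [0]=0x61  [1]=0x94

61 94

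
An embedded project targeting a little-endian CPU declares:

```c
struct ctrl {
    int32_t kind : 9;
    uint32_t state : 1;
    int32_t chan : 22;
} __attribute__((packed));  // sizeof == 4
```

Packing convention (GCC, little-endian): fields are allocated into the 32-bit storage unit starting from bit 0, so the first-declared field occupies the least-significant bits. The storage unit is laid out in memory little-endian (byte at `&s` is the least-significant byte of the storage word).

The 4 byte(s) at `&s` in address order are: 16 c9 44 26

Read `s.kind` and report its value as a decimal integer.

-234

[0]=0x16 [1]=0xc9 [2]=0x44 [3]=0x26 (little-endian) → word 0x2644c916
kind [0+:9] = (word>>0) & 0x1ff = 278  ←
state [9+:1] = (word>>9) & 0x1 = 0
chan [10+:22] = (word>>10) & 0x3fffff = 626994
kind signed 9b, MSB=1: 278 - 512 = -234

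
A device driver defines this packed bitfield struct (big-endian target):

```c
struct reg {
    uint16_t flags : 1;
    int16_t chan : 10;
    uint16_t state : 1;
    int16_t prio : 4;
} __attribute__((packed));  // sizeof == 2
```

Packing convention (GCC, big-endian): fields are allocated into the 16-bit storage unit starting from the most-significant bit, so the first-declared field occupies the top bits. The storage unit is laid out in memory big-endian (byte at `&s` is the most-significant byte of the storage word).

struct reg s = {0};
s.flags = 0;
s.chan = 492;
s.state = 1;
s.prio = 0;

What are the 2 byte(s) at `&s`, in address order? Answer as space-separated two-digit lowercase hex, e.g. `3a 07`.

3d 90

flags (1b) val=0 bits=0x0 at bit 15: 0x0000
chan (10b) val=492 bits=0x1ec at bit 5: 0x3d80
state (1b) val=1 bits=0x1 at bit 4: 0x3d90
prio (4b) val=0 bits=0x0 at bit 0: 0x3d90
word = 0x3d90 → big-endian bytes:
  [0]=0x3d  [1]=0x90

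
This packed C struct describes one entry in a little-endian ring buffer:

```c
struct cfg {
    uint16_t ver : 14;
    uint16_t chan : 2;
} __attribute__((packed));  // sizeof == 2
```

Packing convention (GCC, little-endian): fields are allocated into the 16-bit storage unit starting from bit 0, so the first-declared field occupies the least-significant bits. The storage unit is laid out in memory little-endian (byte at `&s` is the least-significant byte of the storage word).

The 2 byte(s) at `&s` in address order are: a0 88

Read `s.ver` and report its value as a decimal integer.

[0]=0xa0 [1]=0x88 (little-endian) → word 0x88a0
ver:14 @ bit 0 → (0x88a0>>0)&0x3fff = 0x8a0  ←
chan:2 @ bit 14 → (0x88a0>>14)&0x3 = 0x2

2208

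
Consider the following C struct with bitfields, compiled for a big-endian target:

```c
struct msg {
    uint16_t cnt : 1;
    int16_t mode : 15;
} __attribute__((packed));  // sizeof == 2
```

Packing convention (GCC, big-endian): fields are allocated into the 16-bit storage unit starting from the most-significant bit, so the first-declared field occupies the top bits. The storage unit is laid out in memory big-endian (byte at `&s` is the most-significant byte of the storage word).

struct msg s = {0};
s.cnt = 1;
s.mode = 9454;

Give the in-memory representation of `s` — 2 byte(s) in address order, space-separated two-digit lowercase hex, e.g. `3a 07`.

[15+:1] cnt=1 & 0x1 = 0x1; word=0x8000
[0+:15] mode=9454 & 0x7fff = 0x24ee; word=0xa4ee
word = 0xa4ee → big-endian bytes:
  [0]=0xa4  [1]=0xee

a4 ee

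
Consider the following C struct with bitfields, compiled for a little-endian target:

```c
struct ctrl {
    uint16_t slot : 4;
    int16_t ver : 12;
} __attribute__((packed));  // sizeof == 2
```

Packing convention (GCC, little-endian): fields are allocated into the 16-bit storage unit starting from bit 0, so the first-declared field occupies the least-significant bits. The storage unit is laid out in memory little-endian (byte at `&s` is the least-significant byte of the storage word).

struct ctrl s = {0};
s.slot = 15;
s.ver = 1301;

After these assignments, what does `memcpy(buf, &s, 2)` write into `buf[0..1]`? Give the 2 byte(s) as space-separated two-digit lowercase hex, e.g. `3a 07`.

slot:4 = 15 → 0xf << 0 → word 0x000f
ver:12 = 1301 → 0x515 << 4 → word 0x515f
word = 0x515f → little-endian bytes:
  [0]=0x5f  [1]=0x51

5f 51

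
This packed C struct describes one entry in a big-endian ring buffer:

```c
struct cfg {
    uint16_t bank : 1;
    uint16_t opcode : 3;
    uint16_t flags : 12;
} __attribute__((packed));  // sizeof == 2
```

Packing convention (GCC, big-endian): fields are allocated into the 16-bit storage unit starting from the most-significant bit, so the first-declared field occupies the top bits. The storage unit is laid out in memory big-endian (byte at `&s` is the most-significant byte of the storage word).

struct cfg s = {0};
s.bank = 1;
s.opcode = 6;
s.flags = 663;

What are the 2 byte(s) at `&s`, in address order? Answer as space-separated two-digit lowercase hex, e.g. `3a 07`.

[15+:1] bank=1 & 0x1 = 0x1; word=0x8000
[12+:3] opcode=6 & 0x7 = 0x6; word=0xe000
[0+:12] flags=663 & 0xfff = 0x297; word=0xe297
word = 0xe297 → big-endian bytes:
  [0]=0xe2  [1]=0x97

e2 97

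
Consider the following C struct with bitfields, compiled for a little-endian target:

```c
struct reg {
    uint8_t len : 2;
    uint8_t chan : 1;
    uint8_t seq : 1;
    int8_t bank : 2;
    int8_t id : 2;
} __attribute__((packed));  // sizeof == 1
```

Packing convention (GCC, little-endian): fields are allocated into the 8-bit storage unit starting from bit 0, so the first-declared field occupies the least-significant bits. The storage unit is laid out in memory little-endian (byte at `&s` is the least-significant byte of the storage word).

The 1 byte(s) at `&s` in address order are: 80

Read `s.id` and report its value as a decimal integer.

[0]=0x80 (little-endian) → word 0x80
len:2 @ bit 0 → (0x80>>0)&0x3 = 0x0
chan:1 @ bit 2 → (0x80>>2)&0x1 = 0x0
seq:1 @ bit 3 → (0x80>>3)&0x1 = 0x0
bank:2 @ bit 4 → (0x80>>4)&0x3 = 0x0
id:2 @ bit 6 → (0x80>>6)&0x3 = 0x2  ←
id signed 2b, MSB=1: 2 - 4 = -2

-2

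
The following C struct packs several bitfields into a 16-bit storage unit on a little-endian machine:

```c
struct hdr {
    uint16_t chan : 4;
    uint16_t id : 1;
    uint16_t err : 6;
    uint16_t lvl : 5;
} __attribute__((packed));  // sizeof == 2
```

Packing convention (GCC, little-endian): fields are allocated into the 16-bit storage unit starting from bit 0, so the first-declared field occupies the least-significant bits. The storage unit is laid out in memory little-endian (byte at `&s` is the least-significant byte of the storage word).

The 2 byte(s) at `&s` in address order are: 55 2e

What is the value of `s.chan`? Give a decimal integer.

[0]=0x55 [1]=0x2e (little-endian) → word 0x2e55
chan [0+:4] = (word>>0) & 0xf = 5  ←
id [4+:1] = (word>>4) & 0x1 = 1
err [5+:6] = (word>>5) & 0x3f = 50
lvl [11+:5] = (word>>11) & 0x1f = 5

5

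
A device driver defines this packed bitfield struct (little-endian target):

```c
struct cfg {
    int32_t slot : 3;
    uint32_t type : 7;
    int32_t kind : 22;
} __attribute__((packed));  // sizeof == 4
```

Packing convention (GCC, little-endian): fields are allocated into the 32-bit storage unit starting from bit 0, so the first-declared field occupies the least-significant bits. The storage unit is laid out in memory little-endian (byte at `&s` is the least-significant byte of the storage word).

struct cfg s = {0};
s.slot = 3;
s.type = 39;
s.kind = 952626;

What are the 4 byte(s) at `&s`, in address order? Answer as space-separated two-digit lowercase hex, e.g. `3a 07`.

3b c9 24 3a

[0+:3] slot=3 & 0x7 = 0x3; word=0x00000003
[3+:7] type=39 & 0x7f = 0x27; word=0x0000013b
[10+:22] kind=952626 & 0x3fffff = 0xe8932; word=0x3a24c93b
word = 0x3a24c93b → little-endian bytes:
  [0]=0x3b  [1]=0xc9  [2]=0x24  [3]=0x3a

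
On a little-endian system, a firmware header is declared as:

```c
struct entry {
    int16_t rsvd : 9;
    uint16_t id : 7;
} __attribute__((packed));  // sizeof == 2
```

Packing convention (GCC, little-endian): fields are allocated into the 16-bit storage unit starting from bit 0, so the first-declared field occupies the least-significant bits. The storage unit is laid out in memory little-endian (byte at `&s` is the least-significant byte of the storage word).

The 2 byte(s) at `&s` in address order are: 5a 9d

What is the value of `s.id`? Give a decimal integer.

78

[0]=0x5a [1]=0x9d (little-endian) → word 0x9d5a
rsvd:9 @ bit 0 → (0x9d5a>>0)&0x1ff = 0x15a
id:7 @ bit 9 → (0x9d5a>>9)&0x7f = 0x4e  ←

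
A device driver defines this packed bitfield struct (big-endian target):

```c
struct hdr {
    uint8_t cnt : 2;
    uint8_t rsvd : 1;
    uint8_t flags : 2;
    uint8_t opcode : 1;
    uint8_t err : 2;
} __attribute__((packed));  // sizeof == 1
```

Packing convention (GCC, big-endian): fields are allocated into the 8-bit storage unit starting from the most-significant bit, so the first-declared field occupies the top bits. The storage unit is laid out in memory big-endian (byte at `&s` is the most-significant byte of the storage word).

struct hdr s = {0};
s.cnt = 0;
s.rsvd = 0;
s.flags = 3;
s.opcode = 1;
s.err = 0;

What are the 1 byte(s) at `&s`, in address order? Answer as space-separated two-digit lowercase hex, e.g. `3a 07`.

cnt (2b) val=0 bits=0x0 at bit 6: 0x00
rsvd (1b) val=0 bits=0x0 at bit 5: 0x00
flags (2b) val=3 bits=0x3 at bit 3: 0x18
opcode (1b) val=1 bits=0x1 at bit 2: 0x1c
err (2b) val=0 bits=0x0 at bit 0: 0x1c
word = 0x1c → big-endian bytes:
  [0]=0x1c

1c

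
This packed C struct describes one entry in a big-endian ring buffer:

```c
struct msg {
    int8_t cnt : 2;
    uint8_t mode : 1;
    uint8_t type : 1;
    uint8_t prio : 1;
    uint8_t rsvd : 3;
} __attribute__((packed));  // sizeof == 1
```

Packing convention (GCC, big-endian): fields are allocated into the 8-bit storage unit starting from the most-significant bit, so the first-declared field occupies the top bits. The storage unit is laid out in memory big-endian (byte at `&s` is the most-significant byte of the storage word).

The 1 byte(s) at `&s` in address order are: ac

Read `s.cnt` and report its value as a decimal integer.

[0]=0xac (big-endian) → word 0xac
cnt [6+:2] = (word>>6) & 0x3 = 2  ←
mode [5+:1] = (word>>5) & 0x1 = 1
type [4+:1] = (word>>4) & 0x1 = 0
prio [3+:1] = (word>>3) & 0x1 = 1
rsvd [0+:3] = (word>>0) & 0x7 = 4
cnt signed 2b, MSB=1: 2 - 4 = -2

-2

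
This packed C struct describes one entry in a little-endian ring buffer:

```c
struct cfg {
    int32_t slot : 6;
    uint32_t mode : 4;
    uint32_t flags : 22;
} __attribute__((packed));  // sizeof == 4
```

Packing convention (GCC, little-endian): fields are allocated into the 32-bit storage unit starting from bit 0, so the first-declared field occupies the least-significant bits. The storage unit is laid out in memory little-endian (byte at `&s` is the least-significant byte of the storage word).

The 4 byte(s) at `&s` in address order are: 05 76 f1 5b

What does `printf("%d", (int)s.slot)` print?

[0]=0x05 [1]=0x76 [2]=0xf1 [3]=0x5b (little-endian) → word 0x5bf17605
slot [0+:6] = (word>>0) & 0x3f = 5  ←
mode [6+:4] = (word>>6) & 0xf = 8
flags [10+:22] = (word>>10) & 0x3fffff = 1506397
slot signed 6b, MSB=0: value = 5

5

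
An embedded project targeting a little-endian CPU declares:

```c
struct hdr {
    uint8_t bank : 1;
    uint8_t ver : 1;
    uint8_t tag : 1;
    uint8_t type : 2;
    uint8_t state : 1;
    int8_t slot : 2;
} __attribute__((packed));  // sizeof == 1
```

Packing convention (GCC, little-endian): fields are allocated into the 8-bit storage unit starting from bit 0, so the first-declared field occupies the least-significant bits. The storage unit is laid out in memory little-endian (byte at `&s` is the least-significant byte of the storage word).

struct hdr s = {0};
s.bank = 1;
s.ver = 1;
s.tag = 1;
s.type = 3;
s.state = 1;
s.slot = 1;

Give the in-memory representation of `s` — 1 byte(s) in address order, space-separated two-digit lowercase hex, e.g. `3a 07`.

bank (1b) val=1 bits=0x1 at bit 0: 0x01
ver (1b) val=1 bits=0x1 at bit 1: 0x03
tag (1b) val=1 bits=0x1 at bit 2: 0x07
type (2b) val=3 bits=0x3 at bit 3: 0x1f
state (1b) val=1 bits=0x1 at bit 5: 0x3f
slot (2b) val=1 bits=0x1 at bit 6: 0x7f
word = 0x7f → little-endian bytes:
  [0]=0x7f

7f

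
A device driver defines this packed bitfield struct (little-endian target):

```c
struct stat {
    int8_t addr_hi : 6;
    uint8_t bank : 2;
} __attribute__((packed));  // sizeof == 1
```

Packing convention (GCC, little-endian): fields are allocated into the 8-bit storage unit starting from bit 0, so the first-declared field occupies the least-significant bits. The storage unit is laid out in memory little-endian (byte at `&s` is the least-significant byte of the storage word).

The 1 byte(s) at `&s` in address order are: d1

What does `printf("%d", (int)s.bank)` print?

[0]=0xd1 (little-endian) → word 0xd1
addr_hi:6 @ bit 0 → (0xd1>>0)&0x3f = 0x11
bank:2 @ bit 6 → (0xd1>>6)&0x3 = 0x3  ←

3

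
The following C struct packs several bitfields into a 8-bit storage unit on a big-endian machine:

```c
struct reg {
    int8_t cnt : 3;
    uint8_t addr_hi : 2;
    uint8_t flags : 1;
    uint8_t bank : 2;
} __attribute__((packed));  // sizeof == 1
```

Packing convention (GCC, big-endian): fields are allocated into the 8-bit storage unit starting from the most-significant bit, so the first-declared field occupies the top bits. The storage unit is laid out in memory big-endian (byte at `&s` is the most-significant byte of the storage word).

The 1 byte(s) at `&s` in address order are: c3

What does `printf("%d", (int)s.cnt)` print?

[0]=0xc3 (big-endian) → word 0xc3
cnt [5+:3] = (word>>5) & 0x7 = 6  ←
addr_hi [3+:2] = (word>>3) & 0x3 = 0
flags [2+:1] = (word>>2) & 0x1 = 0
bank [0+:2] = (word>>0) & 0x3 = 3
cnt signed 3b, MSB=1: 6 - 8 = -2

-2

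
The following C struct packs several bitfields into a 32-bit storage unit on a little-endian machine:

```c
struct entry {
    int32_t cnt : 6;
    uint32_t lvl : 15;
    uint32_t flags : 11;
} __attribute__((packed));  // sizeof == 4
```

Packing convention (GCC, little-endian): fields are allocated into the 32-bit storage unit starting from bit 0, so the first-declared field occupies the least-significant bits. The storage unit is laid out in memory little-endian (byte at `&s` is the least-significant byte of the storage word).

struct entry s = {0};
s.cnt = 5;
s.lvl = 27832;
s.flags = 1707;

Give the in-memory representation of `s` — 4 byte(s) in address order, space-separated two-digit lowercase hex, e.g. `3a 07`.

05 2e 7b d5

cnt (6b) val=5 bits=0x5 at bit 0: 0x00000005
lvl (15b) val=27832 bits=0x6cb8 at bit 6: 0x001b2e05
flags (11b) val=1707 bits=0x6ab at bit 21: 0xd57b2e05
word = 0xd57b2e05 → little-endian bytes:
  [0]=0x05  [1]=0x2e  [2]=0x7b  [3]=0xd5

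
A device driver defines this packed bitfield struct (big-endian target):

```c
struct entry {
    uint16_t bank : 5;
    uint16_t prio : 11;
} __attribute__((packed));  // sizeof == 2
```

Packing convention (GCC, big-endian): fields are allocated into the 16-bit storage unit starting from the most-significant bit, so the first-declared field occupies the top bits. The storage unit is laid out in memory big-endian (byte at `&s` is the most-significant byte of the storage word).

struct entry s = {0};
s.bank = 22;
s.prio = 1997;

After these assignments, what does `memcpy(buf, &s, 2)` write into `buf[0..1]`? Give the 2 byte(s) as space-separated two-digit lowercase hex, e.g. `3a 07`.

b7 cd

bank (5b) val=22 bits=0x16 at bit 11: 0xb000
prio (11b) val=1997 bits=0x7cd at bit 0: 0xb7cd
word = 0xb7cd → big-endian bytes:
  [0]=0xb7  [1]=0xcd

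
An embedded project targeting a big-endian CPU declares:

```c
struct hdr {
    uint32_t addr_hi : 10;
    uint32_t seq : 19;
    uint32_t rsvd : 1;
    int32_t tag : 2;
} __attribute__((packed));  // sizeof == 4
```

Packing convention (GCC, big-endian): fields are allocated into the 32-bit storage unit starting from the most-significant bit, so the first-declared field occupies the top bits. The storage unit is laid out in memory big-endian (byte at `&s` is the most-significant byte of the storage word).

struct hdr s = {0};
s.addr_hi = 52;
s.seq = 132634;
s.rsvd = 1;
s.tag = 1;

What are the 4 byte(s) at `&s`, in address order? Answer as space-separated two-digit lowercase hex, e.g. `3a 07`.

[22+:10] addr_hi=52 & 0x3ff = 0x34; word=0x0d000000
[3+:19] seq=132634 & 0x7ffff = 0x2061a; word=0x0d1030d0
[2+:1] rsvd=1 & 0x1 = 0x1; word=0x0d1030d4
[0+:2] tag=1 & 0x3 = 0x1; word=0x0d1030d5
word = 0x0d1030d5 → big-endian bytes:
  [0]=0x0d  [1]=0x10  [2]=0x30  [3]=0xd5

0d 10 30 d5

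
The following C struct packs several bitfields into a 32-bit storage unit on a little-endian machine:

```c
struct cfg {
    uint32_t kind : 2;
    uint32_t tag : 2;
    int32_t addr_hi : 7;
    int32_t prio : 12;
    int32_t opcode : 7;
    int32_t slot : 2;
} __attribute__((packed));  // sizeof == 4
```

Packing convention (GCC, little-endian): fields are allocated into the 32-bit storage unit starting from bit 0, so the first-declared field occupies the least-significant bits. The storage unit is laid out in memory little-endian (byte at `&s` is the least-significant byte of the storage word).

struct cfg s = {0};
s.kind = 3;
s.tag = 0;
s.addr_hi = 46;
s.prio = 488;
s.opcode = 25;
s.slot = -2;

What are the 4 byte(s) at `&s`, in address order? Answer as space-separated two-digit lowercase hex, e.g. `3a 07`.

e3 42 8f 8c

kind:2 = 3 → 0x3 << 0 → word 0x00000003
tag:2 = 0 → 0x0 << 2 → word 0x00000003
addr_hi:7 = 46 → 0x2e << 4 → word 0x000002e3
prio:12 = 488 → 0x1e8 << 11 → word 0x000f42e3
opcode:7 = 25 → 0x19 << 23 → word 0x0c8f42e3
slot:2 = -2 → 0x2 << 30 → word 0x8c8f42e3
word = 0x8c8f42e3 → little-endian bytes:
  [0]=0xe3  [1]=0x42  [2]=0x8f  [3]=0x8c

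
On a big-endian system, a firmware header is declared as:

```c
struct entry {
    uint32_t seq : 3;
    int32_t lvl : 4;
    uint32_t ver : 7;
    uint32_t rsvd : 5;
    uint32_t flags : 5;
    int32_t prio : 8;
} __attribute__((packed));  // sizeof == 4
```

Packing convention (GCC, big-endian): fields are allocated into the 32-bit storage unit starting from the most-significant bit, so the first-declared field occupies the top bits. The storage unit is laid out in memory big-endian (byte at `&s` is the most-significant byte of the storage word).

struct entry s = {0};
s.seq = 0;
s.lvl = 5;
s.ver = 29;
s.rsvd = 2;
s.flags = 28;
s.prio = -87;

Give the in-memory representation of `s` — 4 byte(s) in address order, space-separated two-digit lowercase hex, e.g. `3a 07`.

0a 74 5c a9

[29+:3] seq=0 & 0x7 = 0x0; word=0x00000000
[25+:4] lvl=5 & 0xf = 0x5; word=0x0a000000
[18+:7] ver=29 & 0x7f = 0x1d; word=0x0a740000
[13+:5] rsvd=2 & 0x1f = 0x2; word=0x0a744000
[8+:5] flags=28 & 0x1f = 0x1c; word=0x0a745c00
[0+:8] prio=-87 & 0xff = 0xa9; word=0x0a745ca9
word = 0x0a745ca9 → big-endian bytes:
  [0]=0x0a  [1]=0x74  [2]=0x5c  [3]=0xa9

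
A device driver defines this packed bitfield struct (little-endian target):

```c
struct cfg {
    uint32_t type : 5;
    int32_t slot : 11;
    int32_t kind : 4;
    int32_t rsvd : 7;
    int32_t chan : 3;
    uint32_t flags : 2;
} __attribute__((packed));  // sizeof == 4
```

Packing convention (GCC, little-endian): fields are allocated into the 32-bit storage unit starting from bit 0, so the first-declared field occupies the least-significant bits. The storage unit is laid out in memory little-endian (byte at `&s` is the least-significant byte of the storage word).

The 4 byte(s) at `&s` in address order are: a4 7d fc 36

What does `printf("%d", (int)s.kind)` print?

[0]=0xa4 [1]=0x7d [2]=0xfc [3]=0x36 (little-endian) → word 0x36fc7da4
type:5 @ bit 0 → (0x36fc7da4>>0)&0x1f = 0x4
slot:11 @ bit 5 → (0x36fc7da4>>5)&0x7ff = 0x3ed
kind:4 @ bit 16 → (0x36fc7da4>>16)&0xf = 0xc  ←
rsvd:7 @ bit 20 → (0x36fc7da4>>20)&0x7f = 0x6f
chan:3 @ bit 27 → (0x36fc7da4>>27)&0x7 = 0x6
flags:2 @ bit 30 → (0x36fc7da4>>30)&0x3 = 0x0
kind signed 4b, MSB=1: 12 - 16 = -4

-4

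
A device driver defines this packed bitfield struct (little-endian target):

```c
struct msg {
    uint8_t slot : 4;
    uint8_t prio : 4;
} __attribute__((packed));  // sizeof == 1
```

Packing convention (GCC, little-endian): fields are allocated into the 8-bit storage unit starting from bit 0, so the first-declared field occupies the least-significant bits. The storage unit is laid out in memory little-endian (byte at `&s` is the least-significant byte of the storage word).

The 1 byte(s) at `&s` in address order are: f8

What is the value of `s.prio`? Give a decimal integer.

[0]=0xf8 (little-endian) → word 0xf8
slot [0+:4] = (word>>0) & 0xf = 8
prio [4+:4] = (word>>4) & 0xf = 15  ←

15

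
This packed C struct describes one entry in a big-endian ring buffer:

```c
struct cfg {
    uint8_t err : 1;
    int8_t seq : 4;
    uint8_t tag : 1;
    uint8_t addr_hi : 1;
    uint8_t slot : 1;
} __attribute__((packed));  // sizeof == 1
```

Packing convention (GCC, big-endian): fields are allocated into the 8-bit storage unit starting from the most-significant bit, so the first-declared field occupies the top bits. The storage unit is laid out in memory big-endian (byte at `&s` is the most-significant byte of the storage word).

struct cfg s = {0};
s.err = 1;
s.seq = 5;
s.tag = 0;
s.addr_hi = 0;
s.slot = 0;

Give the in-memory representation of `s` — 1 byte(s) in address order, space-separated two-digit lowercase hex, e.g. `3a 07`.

a8

[7+:1] err=1 & 0x1 = 0x1; word=0x80
[3+:4] seq=5 & 0xf = 0x5; word=0xa8
[2+:1] tag=0 & 0x1 = 0x0; word=0xa8
[1+:1] addr_hi=0 & 0x1 = 0x0; word=0xa8
[0+:1] slot=0 & 0x1 = 0x0; word=0xa8
word = 0xa8 → big-endian bytes:
  [0]=0xa8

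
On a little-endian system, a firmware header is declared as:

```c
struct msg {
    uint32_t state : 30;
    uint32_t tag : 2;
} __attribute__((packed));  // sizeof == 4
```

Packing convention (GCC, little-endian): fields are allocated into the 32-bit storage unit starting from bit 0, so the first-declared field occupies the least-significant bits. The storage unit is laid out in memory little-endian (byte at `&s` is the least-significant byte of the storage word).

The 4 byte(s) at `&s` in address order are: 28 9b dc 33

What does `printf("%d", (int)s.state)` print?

870095656

[0]=0x28 [1]=0x9b [2]=0xdc [3]=0x33 (little-endian) → word 0x33dc9b28
state:30 @ bit 0 → (0x33dc9b28>>0)&0x3fffffff = 0x33dc9b28  ←
tag:2 @ bit 30 → (0x33dc9b28>>30)&0x3 = 0x0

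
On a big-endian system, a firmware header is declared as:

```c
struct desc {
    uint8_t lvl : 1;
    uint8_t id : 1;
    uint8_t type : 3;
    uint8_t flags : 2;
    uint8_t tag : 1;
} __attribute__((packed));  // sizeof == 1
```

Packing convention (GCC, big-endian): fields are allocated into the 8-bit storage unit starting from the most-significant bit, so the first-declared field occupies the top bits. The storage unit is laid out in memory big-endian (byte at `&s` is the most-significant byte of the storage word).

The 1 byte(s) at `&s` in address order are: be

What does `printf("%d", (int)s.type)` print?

[0]=0xbe (big-endian) → word 0xbe
lvl [7+:1] = (word>>7) & 0x1 = 1
id [6+:1] = (word>>6) & 0x1 = 0
type [3+:3] = (word>>3) & 0x7 = 7  ←
flags [1+:2] = (word>>1) & 0x3 = 3
tag [0+:1] = (word>>0) & 0x1 = 0

7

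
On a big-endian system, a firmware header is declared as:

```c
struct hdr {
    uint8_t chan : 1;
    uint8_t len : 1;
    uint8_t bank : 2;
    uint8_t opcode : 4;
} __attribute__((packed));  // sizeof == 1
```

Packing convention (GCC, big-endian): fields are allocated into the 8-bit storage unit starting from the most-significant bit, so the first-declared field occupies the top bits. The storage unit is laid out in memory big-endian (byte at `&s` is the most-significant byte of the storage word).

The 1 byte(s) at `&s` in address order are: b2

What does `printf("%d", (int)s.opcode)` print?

2

[0]=0xb2 (big-endian) → word 0xb2
chan:1 @ bit 7 → (0xb2>>7)&0x1 = 0x1
len:1 @ bit 6 → (0xb2>>6)&0x1 = 0x0
bank:2 @ bit 4 → (0xb2>>4)&0x3 = 0x3
opcode:4 @ bit 0 → (0xb2>>0)&0xf = 0x2  ←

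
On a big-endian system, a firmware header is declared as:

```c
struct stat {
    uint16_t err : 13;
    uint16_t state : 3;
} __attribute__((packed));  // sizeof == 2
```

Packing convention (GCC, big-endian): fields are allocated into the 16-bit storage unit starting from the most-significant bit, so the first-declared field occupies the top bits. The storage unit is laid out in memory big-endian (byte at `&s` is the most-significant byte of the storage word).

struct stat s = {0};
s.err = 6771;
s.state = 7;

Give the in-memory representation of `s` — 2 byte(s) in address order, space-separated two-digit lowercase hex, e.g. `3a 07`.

d3 9f

[3+:13] err=6771 & 0x1fff = 0x1a73; word=0xd398
[0+:3] state=7 & 0x7 = 0x7; word=0xd39f
word = 0xd39f → big-endian bytes:
  [0]=0xd3  [1]=0x9f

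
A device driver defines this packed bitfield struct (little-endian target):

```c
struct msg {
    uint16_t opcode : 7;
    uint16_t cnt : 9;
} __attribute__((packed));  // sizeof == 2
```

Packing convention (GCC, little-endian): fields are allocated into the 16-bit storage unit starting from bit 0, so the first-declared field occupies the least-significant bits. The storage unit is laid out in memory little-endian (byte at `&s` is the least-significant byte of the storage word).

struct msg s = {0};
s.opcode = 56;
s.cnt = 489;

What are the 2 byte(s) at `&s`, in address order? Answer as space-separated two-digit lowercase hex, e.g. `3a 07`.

opcode:7 = 56 → 0x38 << 0 → word 0x0038
cnt:9 = 489 → 0x1e9 << 7 → word 0xf4b8
word = 0xf4b8 → little-endian bytes:
  [0]=0xb8  [1]=0xf4

b8 f4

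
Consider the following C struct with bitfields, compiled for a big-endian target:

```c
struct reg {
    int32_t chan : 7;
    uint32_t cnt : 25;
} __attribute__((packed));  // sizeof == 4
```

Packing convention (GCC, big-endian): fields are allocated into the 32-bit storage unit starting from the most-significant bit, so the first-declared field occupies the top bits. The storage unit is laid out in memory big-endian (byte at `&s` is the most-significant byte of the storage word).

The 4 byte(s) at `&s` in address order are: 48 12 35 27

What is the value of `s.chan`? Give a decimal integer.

[0]=0x48 [1]=0x12 [2]=0x35 [3]=0x27 (big-endian) → word 0x48123527
chan:7 @ bit 25 → (0x48123527>>25)&0x7f = 0x24  ←
cnt:25 @ bit 0 → (0x48123527>>0)&0x1ffffff = 0x123527
chan signed 7b, MSB=0: value = 36

36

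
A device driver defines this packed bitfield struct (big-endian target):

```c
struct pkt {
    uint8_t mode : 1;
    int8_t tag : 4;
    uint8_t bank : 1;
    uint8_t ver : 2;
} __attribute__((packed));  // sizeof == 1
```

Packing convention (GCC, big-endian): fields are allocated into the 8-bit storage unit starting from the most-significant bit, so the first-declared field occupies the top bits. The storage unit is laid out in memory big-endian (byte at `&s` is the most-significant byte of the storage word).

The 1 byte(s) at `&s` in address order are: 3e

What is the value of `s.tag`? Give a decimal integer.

7

[0]=0x3e (big-endian) → word 0x3e
mode [7+:1] = (word>>7) & 0x1 = 0
tag [3+:4] = (word>>3) & 0xf = 7  ←
bank [2+:1] = (word>>2) & 0x1 = 1
ver [0+:2] = (word>>0) & 0x3 = 2
tag signed 4b, MSB=0: value = 7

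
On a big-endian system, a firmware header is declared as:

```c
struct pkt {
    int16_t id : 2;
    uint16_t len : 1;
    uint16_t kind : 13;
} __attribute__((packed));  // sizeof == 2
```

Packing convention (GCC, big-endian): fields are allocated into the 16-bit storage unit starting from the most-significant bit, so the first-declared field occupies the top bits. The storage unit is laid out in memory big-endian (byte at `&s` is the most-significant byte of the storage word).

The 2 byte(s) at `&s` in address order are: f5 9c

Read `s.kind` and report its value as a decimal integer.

5532

[0]=0xf5 [1]=0x9c (big-endian) → word 0xf59c
id:2 @ bit 14 → (0xf59c>>14)&0x3 = 0x3
len:1 @ bit 13 → (0xf59c>>13)&0x1 = 0x1
kind:13 @ bit 0 → (0xf59c>>0)&0x1fff = 0x159c  ←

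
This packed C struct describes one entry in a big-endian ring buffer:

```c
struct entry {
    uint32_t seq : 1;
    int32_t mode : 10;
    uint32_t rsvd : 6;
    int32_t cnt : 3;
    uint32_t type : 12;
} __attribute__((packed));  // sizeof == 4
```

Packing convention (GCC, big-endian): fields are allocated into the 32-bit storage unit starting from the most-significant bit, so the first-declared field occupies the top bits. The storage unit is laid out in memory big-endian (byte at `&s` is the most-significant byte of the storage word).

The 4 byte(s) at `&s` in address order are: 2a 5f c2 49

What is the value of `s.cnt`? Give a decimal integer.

-4

[0]=0x2a [1]=0x5f [2]=0xc2 [3]=0x49 (big-endian) → word 0x2a5fc249
seq [31+:1] = (word>>31) & 0x1 = 0
mode [21+:10] = (word>>21) & 0x3ff = 338
rsvd [15+:6] = (word>>15) & 0x3f = 63
cnt [12+:3] = (word>>12) & 0x7 = 4  ←
type [0+:12] = (word>>0) & 0xfff = 585
cnt signed 3b, MSB=1: 4 - 8 = -4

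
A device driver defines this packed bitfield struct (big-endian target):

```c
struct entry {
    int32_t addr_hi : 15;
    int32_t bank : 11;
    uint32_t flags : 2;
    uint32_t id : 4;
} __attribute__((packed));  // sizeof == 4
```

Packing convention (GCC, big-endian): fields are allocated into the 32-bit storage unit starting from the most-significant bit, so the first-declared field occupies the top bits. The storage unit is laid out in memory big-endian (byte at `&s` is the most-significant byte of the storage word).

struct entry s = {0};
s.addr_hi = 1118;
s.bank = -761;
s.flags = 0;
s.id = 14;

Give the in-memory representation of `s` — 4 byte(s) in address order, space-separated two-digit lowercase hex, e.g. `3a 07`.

[17+:15] addr_hi=1118 & 0x7fff = 0x45e; word=0x08bc0000
[6+:11] bank=-761 & 0x7ff = 0x507; word=0x08bd41c0
[4+:2] flags=0 & 0x3 = 0x0; word=0x08bd41c0
[0+:4] id=14 & 0xf = 0xe; word=0x08bd41ce
word = 0x08bd41ce → big-endian bytes:
  [0]=0x08  [1]=0xbd  [2]=0x41  [3]=0xce

08 bd 41 ce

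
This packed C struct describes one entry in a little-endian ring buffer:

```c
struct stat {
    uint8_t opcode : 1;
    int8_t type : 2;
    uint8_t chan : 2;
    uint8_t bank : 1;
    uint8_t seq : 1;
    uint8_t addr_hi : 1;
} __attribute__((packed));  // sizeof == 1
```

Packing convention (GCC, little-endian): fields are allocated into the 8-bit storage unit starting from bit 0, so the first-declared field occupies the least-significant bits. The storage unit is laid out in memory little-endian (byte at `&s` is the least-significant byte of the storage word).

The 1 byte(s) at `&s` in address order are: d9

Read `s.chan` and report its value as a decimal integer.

3

[0]=0xd9 (little-endian) → word 0xd9
opcode:1 @ bit 0 → (0xd9>>0)&0x1 = 0x1
type:2 @ bit 1 → (0xd9>>1)&0x3 = 0x0
chan:2 @ bit 3 → (0xd9>>3)&0x3 = 0x3  ←
bank:1 @ bit 5 → (0xd9>>5)&0x1 = 0x0
seq:1 @ bit 6 → (0xd9>>6)&0x1 = 0x1
addr_hi:1 @ bit 7 → (0xd9>>7)&0x1 = 0x1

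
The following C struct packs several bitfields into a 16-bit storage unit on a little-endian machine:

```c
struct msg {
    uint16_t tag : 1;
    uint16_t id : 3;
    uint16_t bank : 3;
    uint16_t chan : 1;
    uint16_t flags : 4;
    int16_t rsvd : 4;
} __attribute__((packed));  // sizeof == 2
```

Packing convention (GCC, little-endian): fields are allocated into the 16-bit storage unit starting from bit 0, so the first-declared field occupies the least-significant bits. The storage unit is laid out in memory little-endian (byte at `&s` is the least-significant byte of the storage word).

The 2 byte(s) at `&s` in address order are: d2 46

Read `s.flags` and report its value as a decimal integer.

6

[0]=0xd2 [1]=0x46 (little-endian) → word 0x46d2
tag:1 @ bit 0 → (0x46d2>>0)&0x1 = 0x0
id:3 @ bit 1 → (0x46d2>>1)&0x7 = 0x1
bank:3 @ bit 4 → (0x46d2>>4)&0x7 = 0x5
chan:1 @ bit 7 → (0x46d2>>7)&0x1 = 0x1
flags:4 @ bit 8 → (0x46d2>>8)&0xf = 0x6  ←
rsvd:4 @ bit 12 → (0x46d2>>12)&0xf = 0x4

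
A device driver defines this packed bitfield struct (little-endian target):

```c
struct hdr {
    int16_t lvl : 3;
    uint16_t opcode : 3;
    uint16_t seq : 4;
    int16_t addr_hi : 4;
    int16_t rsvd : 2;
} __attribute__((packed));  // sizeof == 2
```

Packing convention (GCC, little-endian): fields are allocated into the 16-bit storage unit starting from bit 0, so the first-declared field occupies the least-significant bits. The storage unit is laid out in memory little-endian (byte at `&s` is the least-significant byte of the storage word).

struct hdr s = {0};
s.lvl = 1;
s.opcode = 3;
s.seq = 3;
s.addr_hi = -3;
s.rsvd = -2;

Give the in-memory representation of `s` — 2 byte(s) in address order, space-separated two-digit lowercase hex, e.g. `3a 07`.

d9 b4

lvl (3b) val=1 bits=0x1 at bit 0: 0x0001
opcode (3b) val=3 bits=0x3 at bit 3: 0x0019
seq (4b) val=3 bits=0x3 at bit 6: 0x00d9
addr_hi (4b) val=-3 bits=0xd at bit 10: 0x34d9
rsvd (2b) val=-2 bits=0x2 at bit 14: 0xb4d9
word = 0xb4d9 → little-endian bytes:
  [0]=0xd9  [1]=0xb4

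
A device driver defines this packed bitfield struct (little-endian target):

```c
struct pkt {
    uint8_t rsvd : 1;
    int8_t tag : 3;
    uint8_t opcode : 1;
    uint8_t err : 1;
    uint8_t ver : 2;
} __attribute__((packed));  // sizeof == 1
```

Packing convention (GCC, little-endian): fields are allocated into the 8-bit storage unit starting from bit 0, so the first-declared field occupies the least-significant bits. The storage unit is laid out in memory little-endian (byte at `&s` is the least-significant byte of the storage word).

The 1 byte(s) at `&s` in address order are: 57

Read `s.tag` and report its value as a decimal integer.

3

[0]=0x57 (little-endian) → word 0x57
rsvd:1 @ bit 0 → (0x57>>0)&0x1 = 0x1
tag:3 @ bit 1 → (0x57>>1)&0x7 = 0x3  ←
opcode:1 @ bit 4 → (0x57>>4)&0x1 = 0x1
err:1 @ bit 5 → (0x57>>5)&0x1 = 0x0
ver:2 @ bit 6 → (0x57>>6)&0x3 = 0x1
tag signed 3b, MSB=0: value = 3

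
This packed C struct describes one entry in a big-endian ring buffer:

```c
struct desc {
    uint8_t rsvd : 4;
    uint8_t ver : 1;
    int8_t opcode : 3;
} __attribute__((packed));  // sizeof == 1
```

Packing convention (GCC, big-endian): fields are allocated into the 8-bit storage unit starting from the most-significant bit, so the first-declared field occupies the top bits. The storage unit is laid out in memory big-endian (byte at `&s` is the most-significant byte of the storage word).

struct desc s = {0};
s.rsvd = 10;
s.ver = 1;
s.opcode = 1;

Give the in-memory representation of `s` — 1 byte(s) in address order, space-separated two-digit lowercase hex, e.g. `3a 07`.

a9

[4+:4] rsvd=10 & 0xf = 0xa; word=0xa0
[3+:1] ver=1 & 0x1 = 0x1; word=0xa8
[0+:3] opcode=1 & 0x7 = 0x1; word=0xa9
word = 0xa9 → big-endian bytes:
  [0]=0xa9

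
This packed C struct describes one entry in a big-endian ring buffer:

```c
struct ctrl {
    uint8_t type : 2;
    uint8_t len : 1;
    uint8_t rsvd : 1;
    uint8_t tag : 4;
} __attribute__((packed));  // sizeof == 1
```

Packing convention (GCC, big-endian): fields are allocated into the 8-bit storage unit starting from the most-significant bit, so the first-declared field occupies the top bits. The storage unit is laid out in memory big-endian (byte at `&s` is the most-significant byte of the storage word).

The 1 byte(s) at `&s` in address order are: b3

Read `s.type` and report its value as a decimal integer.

[0]=0xb3 (big-endian) → word 0xb3
type [6+:2] = (word>>6) & 0x3 = 2  ←
len [5+:1] = (word>>5) & 0x1 = 1
rsvd [4+:1] = (word>>4) & 0x1 = 1
tag [0+:4] = (word>>0) & 0xf = 3

2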